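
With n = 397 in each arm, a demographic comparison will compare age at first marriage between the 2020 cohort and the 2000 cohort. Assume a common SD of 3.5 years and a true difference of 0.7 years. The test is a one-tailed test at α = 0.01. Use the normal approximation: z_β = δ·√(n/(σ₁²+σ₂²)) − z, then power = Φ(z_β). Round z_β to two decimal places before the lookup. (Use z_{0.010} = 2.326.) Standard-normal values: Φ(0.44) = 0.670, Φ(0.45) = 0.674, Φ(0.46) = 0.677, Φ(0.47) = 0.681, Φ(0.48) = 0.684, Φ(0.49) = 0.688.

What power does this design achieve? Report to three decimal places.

z_β = δ·√(n/(σ₁²+σ₂²)) − z_α
    = 0.7 · √(397/24.5) − 2.326
    = 0.7 · 4.02543 − 2.326
    = 2.8178 − 2.326 = 0.4918 → 0.49
Power = Φ(0.49) = 0.688.

Power ≈ 0.688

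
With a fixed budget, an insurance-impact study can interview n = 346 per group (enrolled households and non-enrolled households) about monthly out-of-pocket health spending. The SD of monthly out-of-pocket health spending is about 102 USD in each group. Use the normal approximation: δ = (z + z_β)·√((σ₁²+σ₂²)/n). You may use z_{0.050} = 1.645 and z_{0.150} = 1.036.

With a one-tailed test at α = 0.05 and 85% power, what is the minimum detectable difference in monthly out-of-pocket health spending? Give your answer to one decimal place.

Minimum detectable difference ≈ 20.8 USD

δ = (z_α + z_β) · √((σ₁²+σ₂²)/n)
  = (1.645 + 1.036) · √(20808/346)
  = 2.681 · √60.1387
  = 2.681 · 7.7549
  = 20.7909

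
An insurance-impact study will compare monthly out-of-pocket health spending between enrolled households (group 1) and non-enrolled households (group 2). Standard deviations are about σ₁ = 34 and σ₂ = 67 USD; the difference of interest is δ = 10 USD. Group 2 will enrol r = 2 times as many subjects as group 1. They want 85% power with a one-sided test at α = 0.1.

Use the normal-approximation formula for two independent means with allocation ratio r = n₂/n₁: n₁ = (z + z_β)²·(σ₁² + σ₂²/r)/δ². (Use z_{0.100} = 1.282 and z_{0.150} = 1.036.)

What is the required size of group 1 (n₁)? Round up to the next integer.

n₁ = 183

n₁ = (z_α + z_β)² · (σ₁² + σ₂²/r) / δ²
   = (1.282 + 1.036)² · (34² + 67²/2) / 10²
   = 5.3731 · (1156 + 2244.5) / 100
   = 5.3731 · 3400.5 / 100
   = 182.71
Round up → n₁ = 183; n₂ = r·n₁ = 2 × 183 = 366.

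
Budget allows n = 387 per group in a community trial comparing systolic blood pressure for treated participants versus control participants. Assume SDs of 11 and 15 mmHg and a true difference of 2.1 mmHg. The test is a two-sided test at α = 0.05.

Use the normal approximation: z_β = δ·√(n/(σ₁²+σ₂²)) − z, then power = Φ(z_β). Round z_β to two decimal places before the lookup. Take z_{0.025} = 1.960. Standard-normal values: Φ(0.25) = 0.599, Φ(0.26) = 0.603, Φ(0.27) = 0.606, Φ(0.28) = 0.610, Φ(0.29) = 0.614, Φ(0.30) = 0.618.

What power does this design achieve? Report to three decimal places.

Power ≈ 0.603

z_β = δ·√(n/(σ₁²+σ₂²)) − z_{α/2}
    = 2.1 · √(387/346) − 1.960
    = 2.1 · 1.05759 − 1.960
    = 2.2209 − 1.960 = 0.2609 → 0.26
Power = Φ(0.26) = 0.603.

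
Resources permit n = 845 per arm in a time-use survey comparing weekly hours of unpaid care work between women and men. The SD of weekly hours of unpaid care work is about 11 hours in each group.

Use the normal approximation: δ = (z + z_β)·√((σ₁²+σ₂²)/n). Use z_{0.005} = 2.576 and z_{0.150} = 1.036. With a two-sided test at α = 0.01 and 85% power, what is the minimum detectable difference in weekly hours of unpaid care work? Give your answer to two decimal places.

δ = (z_{α/2} + z_β) · √((σ₁²+σ₂²)/n)
  = (2.576 + 1.036) · √(242/845)
  = 3.612 · √0.28639
  = 3.612 · 0.5352
  = 1.9330

Minimum detectable difference ≈ 1.93 hours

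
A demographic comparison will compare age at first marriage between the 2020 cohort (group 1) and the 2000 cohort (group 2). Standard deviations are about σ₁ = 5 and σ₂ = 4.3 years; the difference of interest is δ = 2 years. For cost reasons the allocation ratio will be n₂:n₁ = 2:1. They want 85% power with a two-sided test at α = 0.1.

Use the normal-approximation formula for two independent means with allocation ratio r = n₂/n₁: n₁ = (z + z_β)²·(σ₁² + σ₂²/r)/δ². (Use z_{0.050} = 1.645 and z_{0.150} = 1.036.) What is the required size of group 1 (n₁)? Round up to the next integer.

n₁ = 62

n₁ = (z_{α/2} + z_β)² · (σ₁² + σ₂²/r) / δ²
   = (1.645 + 1.036)² · (5² + 4.3²/2) / 2²
   = 7.1878 · (25 + 9.245) / 4
   = 7.1878 · 34.245 / 4
   = 61.54
Round up → n₁ = 62; n₂ = r·n₁ = 2 × 62 = 124.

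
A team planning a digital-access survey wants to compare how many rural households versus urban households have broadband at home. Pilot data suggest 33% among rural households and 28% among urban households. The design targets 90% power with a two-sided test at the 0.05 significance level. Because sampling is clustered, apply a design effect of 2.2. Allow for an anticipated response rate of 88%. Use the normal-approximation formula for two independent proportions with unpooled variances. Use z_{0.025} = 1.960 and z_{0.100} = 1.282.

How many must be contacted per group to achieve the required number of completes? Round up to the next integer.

n = (z_{α/2} + z_β)² · [p₁(1−p₁) + p₂(1−p₂)] / (p₁ − p₂)²
  = (1.960 + 1.282)² · (0.33·0.67 + 0.28·0.72) / (0.05)²
  = (3.242)² · (0.2211 + 0.2016) / 0.0025
  = 10.5106 · 0.4227 / 0.0025
  = 1777.13
Design effect: 2.2 × 1777.13 = 3909.68.
Adjust for 88% response: 3909.68 / 0.88 = 4442.82.
Round up → n = 4443 per group.

n = 4443 per group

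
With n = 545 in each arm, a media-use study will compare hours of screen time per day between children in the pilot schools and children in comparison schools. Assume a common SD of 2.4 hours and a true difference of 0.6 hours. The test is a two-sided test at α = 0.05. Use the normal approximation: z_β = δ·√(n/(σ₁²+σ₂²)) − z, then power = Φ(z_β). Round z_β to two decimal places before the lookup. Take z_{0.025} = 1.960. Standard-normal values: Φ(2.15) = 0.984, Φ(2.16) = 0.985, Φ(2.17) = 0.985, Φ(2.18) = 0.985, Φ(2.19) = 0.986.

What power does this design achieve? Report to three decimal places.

z_β = δ·√(n/(σ₁²+σ₂²)) − z_{α/2}
    = 0.6 · √(545/11.52) − 1.960
    = 0.6 · 6.87816 − 1.960
    = 4.1269 − 1.960 = 2.1669 → 2.17
Power = Φ(2.17) = 0.985.

Power ≈ 0.985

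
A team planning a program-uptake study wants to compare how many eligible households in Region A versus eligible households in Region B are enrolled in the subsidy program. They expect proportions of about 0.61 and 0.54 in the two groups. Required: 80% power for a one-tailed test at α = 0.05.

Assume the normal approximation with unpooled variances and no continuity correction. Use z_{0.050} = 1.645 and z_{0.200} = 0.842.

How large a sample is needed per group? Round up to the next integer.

n = (z_α + z_β)² · [p₁(1−p₁) + p₂(1−p₂)] / (p₁ − p₂)²
  = (1.645 + 0.842)² · (0.61·0.39 + 0.54·0.46) / (0.07)²
  = (2.487)² · (0.2379 + 0.2484) / 0.0049
  = 6.1852 · 0.4863 / 0.0049
  = 613.85
Round up → n = 614 per group.

n = 614 per group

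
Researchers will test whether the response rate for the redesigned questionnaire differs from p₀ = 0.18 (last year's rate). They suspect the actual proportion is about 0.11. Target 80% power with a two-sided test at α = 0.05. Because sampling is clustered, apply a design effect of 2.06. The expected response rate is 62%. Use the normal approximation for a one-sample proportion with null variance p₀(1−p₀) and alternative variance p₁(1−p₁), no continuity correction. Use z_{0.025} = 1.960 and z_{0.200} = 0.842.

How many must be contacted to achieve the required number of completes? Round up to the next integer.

n = 701

n = [z_{α/2}·√(p₀q₀) + z_β·√(p₁q₁)]² / (p₁ − p₀)²
  = [1.960·√(0.18·0.82) + 0.842·√(0.11·0.89)]² / (-0.07)²
  = [1.960·0.3842 + 0.842·0.3129]² / 0.0049
  = [1.0165]² / 0.0049
  = 210.86
Design effect: 2.06 × 210.86 = 434.36.
Adjust for 62% response: 434.36 / 0.62 = 700.58.
Round up → n = 701.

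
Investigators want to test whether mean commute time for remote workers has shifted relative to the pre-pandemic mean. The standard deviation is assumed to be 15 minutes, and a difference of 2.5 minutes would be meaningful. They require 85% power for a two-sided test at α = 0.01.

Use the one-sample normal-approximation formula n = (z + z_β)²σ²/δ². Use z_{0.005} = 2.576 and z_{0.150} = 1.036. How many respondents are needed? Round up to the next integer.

n = (z_{α/2} + z_β)² · σ² / δ²
  = (2.576 + 1.036)² · 15² / 2.5²
  = 13.0465 · 225 / 6.25
  = 469.68
Round up → n = 470.

n = 470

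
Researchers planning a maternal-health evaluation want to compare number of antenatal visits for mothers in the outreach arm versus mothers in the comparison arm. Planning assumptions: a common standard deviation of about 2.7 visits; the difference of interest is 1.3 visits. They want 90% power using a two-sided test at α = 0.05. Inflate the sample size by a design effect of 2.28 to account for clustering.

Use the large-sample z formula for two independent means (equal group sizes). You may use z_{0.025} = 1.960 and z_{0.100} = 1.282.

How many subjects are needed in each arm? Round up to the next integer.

n = (z_{α/2} + z_β)² · (σ₁² + σ₂²) / δ²
  = (1.960 + 1.282)² · (2·2.7² = 14.58) / 1.3²
  = 10.5106 · 14.58 / 1.69
  = 90.68
Design effect: 2.28 × 90.68 = 206.74.
Round up → n = 207 per group.

n = 207 per group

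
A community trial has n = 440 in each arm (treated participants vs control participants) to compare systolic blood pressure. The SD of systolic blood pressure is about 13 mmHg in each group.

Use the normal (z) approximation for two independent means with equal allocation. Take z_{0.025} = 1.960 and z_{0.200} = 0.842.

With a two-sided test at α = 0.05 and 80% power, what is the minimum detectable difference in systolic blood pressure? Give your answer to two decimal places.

δ = (z_{α/2} + z_β) · √((σ₁²+σ₂²)/n)
  = (1.960 + 0.842) · √(338/440)
  = 2.802 · √0.76818
  = 2.802 · 0.8765
  = 2.4558

Minimum detectable difference ≈ 2.46 mmHg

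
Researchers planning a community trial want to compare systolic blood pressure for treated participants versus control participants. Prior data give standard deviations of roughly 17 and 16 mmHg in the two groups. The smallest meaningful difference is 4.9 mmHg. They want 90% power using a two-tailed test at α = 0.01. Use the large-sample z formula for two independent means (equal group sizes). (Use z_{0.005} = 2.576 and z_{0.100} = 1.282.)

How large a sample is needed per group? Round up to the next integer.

n = (z_{α/2} + z_β)² · (σ₁² + σ₂²) / δ²
  = (2.576 + 1.282)² · (17² + 16² = 545) / 4.9²
  = 14.8842 · 545 / 24.01
  = 337.85
Round up → n = 338 per group.

n = 338 per group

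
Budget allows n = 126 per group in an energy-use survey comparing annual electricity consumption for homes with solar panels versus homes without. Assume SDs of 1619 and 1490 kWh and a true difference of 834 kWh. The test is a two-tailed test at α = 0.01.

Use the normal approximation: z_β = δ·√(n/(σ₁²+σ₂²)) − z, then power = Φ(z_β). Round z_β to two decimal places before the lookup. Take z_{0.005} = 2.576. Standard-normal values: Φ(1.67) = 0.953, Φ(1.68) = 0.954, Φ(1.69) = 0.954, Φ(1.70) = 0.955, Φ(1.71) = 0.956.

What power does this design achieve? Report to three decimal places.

Power ≈ 0.954

z_β = δ·√(n/(σ₁²+σ₂²)) − z_{α/2}
    = 834 · √(126/4841261) − 2.576
    = 834 · 0.00510 − 2.576
    = 4.2547 − 2.576 = 1.6787 → 1.68
Power = Φ(1.68) = 0.954.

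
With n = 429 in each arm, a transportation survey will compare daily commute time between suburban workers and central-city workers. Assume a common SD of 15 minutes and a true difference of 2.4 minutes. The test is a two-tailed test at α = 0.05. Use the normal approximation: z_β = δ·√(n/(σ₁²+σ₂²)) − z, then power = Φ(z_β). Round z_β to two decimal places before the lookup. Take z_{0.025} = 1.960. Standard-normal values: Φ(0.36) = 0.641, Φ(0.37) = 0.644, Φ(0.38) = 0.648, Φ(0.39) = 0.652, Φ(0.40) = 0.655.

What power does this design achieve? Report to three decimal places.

z_β = δ·√(n/(σ₁²+σ₂²)) − z_{α/2}
    = 2.4 · √(429/450) − 1.960
    = 2.4 · 0.97639 − 1.960
    = 2.3433 − 1.960 = 0.3833 → 0.38
Power = Φ(0.38) = 0.648.

Power ≈ 0.648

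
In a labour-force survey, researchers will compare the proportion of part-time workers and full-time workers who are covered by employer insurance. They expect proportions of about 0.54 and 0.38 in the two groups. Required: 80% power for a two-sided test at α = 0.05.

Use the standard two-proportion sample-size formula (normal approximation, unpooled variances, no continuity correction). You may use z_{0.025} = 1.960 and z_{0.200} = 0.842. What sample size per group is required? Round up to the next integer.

n = (z_{α/2} + z_β)² · [p₁(1−p₁) + p₂(1−p₂)] / (p₁ − p₂)²
  = (1.960 + 0.842)² · (0.54·0.46 + 0.38·0.62) / (0.16)²
  = (2.802)² · (0.2484 + 0.2356) / 0.0256
  = 7.8512 · 0.4840 / 0.0256
  = 148.44
Round up → n = 149 per group.

n = 149 per group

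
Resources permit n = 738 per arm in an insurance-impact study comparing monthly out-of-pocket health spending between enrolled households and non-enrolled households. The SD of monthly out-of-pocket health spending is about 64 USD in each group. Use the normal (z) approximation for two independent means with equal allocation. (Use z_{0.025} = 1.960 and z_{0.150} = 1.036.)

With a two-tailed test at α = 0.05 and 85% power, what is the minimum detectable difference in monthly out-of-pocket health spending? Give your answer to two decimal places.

Minimum detectable difference ≈ 9.98 USD

δ = (z_{α/2} + z_β) · √((σ₁²+σ₂²)/n)
  = (1.960 + 1.036) · √(8192/738)
  = 2.996 · √11.1003
  = 2.996 · 3.3317
  = 9.9818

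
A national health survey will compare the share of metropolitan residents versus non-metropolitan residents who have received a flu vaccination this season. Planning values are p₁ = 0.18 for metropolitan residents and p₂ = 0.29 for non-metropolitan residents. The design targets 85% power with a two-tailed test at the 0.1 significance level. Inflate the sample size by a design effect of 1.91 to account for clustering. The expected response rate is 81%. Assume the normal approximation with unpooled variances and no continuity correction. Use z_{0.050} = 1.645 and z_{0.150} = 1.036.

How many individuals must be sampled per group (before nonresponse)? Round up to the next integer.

n = 496 per group

n = (z_{α/2} + z_β)² · [p₁(1−p₁) + p₂(1−p₂)] / (p₁ − p₂)²
  = (1.645 + 1.036)² · (0.18·0.82 + 0.29·0.71) / (-0.11)²
  = (2.681)² · (0.1476 + 0.2059) / 0.0121
  = 7.1878 · 0.3535 / 0.0121
  = 209.99
Design effect: 1.91 × 209.99 = 401.08.
Adjust for 81% response: 401.08 / 0.81 = 495.16.
Round up → n = 496 per group.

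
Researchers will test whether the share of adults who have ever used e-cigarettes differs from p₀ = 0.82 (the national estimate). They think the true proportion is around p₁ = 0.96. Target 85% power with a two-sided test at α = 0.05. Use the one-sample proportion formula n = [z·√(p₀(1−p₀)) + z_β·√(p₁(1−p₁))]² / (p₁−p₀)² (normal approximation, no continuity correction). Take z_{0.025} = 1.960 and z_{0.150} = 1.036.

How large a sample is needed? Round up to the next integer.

n = 47

n = [z_{α/2}·√(p₀q₀) + z_β·√(p₁q₁)]² / (p₁ − p₀)²
  = [1.960·√(0.82·0.18) + 1.036·√(0.96·0.04)]² / (0.14)²
  = [1.960·0.3842 + 1.036·0.1960]² / 0.0196
  = [0.9560]² / 0.0196
  = 46.63
Round up → n = 47.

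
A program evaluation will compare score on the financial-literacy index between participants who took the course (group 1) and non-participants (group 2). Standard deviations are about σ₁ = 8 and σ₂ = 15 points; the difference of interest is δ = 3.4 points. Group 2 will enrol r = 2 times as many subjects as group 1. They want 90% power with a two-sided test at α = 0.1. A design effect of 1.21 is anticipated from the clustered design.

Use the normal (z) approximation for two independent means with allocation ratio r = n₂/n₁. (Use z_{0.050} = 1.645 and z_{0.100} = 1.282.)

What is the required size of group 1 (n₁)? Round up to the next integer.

n₁ = (z_{α/2} + z_β)² · (σ₁² + σ₂²/r) / δ²
   = (1.645 + 1.282)² · (8² + 15²/2) / 3.4²
   = 8.5673 · (64 + 112.5) / 11.56
   = 8.5673 · 176.5 / 11.56
   = 130.81
Design effect: 1.21 × 130.81 = 158.28.
Round up → n₁ = 159; n₂ = r·n₁ = 2 × 159 = 318.

n₁ = 159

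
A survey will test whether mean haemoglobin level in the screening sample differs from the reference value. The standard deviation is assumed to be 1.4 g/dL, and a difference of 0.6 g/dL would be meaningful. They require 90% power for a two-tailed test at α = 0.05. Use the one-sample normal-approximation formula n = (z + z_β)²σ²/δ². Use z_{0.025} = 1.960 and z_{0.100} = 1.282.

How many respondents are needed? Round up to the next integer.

n = 58

n = (z_{α/2} + z_β)² · σ² / δ²
  = (1.960 + 1.282)² · 1.4² / 0.6²
  = 10.5106 · 1.96 / 0.36
  = 57.22
Round up → n = 58.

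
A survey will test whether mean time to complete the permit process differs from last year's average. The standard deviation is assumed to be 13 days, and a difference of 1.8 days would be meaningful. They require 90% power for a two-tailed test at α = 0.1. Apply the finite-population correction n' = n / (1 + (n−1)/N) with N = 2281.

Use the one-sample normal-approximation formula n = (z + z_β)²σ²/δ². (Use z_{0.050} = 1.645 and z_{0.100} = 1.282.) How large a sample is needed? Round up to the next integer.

n = 374

n = (z_{α/2} + z_β)² · σ² / δ²
  = (1.645 + 1.282)² · 13² / 1.8²
  = 8.5673 · 169 / 3.24
  = 446.88
Finite-population correction (N = 2281): 446.88 / (1 + (446.88 − 1)/2281) = 373.81.
Round up → n = 374.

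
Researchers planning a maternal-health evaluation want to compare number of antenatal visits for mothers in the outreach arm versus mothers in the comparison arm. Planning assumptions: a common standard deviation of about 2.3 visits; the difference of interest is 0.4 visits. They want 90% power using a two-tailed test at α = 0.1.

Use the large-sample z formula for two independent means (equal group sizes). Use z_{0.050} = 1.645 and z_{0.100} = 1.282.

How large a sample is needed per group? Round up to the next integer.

n = 567 per group

n = (z_{α/2} + z_β)² · (σ₁² + σ₂²) / δ²
  = (1.645 + 1.282)² · (2·2.3² = 10.58) / 0.4²
  = 8.5673 · 10.58 / 0.16
  = 566.51
Round up → n = 567 per group.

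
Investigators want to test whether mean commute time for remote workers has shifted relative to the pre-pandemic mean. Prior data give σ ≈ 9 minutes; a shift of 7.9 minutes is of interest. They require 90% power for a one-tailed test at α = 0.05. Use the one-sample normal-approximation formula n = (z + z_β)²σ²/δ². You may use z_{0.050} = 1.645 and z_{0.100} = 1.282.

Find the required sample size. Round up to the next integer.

n = (z_α + z_β)² · σ² / δ²
  = (1.645 + 1.282)² · 9² / 7.9²
  = 8.5673 · 81 / 62.41
  = 11.12
Round up → n = 12.

n = 12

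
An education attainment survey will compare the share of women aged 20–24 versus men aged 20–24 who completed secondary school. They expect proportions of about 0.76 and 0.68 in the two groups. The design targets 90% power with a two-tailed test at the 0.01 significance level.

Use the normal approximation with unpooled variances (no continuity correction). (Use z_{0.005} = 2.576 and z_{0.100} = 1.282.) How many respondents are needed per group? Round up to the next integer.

n = 931 per group

n = (z_{α/2} + z_β)² · [p₁(1−p₁) + p₂(1−p₂)] / (p₁ − p₂)²
  = (2.576 + 1.282)² · (0.76·0.24 + 0.68·0.32) / (0.08)²
  = (3.858)² · (0.1824 + 0.2176) / 0.0064
  = 14.8842 · 0.4000 / 0.0064
  = 930.26
Round up → n = 931 per group.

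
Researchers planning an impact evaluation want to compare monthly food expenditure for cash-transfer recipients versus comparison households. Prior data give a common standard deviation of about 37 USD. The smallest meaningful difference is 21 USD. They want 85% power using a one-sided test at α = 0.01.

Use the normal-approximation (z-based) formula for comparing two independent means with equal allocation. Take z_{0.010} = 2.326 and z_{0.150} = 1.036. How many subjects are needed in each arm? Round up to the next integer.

n = 71 per group

n = (z_α + z_β)² · (σ₁² + σ₂²) / δ²
  = (2.326 + 1.036)² · (2·37² = 2738) / 21²
  = 11.3030 · 2738 / 441
  = 70.18
Round up → n = 71 per group.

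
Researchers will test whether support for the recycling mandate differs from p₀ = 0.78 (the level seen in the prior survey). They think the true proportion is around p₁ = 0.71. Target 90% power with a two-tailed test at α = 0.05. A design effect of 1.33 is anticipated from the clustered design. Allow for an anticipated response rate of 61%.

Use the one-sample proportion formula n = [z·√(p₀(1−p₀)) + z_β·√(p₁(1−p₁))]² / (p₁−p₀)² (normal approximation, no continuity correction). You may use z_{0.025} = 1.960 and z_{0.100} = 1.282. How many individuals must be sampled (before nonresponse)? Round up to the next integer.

n = [z_{α/2}·√(p₀q₀) + z_β·√(p₁q₁)]² / (p₁ − p₀)²
  = [1.960·√(0.78·0.22) + 1.282·√(0.71·0.29)]² / (-0.07)²
  = [1.960·0.4142 + 1.282·0.4538]² / 0.0049
  = [1.3936]² / 0.0049
  = 396.38
Design effect: 1.33 × 396.38 = 527.18.
Adjust for 61% response: 527.18 / 0.61 = 864.23.
Round up → n = 865.

n = 865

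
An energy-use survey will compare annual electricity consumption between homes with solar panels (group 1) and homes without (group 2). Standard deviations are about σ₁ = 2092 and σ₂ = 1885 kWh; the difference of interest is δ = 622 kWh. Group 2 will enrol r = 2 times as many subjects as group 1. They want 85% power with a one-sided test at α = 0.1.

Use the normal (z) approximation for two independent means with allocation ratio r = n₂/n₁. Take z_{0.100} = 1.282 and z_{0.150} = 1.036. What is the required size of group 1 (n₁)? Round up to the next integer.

n₁ = 86

n₁ = (z_α + z_β)² · (σ₁² + σ₂²/r) / δ²
   = (1.282 + 1.036)² · (2092² + 1885²/2) / 622²
   = 5.3731 · (4376464 + 1776612.5) / 386884
   = 5.3731 · 6153076.5 / 386884
   = 85.46
Round up → n₁ = 86; n₂ = r·n₁ = 2 × 86 = 172.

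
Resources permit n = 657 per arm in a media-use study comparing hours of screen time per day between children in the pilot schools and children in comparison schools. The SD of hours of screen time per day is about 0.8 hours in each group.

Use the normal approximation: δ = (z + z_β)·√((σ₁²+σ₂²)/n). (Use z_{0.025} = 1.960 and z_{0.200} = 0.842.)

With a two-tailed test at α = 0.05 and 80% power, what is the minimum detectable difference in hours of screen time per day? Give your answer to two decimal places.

Minimum detectable difference ≈ 0.12 hours

δ = (z_{α/2} + z_β) · √((σ₁²+σ₂²)/n)
  = (1.960 + 0.842) · √(1.28/657)
  = 2.802 · √0.00195
  = 2.802 · 0.0441
  = 0.1237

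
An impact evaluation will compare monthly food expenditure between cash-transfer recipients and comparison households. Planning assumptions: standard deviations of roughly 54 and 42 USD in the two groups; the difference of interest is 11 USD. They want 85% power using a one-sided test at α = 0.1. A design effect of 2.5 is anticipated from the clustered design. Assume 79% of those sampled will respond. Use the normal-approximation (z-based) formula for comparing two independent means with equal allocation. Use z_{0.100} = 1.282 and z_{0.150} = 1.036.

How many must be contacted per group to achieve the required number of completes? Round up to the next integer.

n = (z_α + z_β)² · (σ₁² + σ₂²) / δ²
  = (1.282 + 1.036)² · (54² + 42² = 4680) / 11²
  = 5.3731 · 4680 / 121
  = 207.82
Design effect: 2.5 × 207.82 = 519.55.
Adjust for 79% response: 519.55 / 0.79 = 657.66.
Round up → n = 658 per group.

n = 658 per group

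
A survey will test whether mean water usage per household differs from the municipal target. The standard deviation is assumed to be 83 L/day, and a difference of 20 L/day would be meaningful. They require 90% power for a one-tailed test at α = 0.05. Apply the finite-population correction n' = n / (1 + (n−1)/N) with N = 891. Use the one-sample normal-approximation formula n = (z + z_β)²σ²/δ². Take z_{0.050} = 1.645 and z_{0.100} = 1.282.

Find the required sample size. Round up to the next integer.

n = 127

n = (z_α + z_β)² · σ² / δ²
  = (1.645 + 1.282)² · 83² / 20²
  = 8.5673 · 6889 / 400
  = 147.55
Finite-population correction (N = 891): 147.55 / (1 + (147.55 − 1)/891) = 126.71.
Round up → n = 127.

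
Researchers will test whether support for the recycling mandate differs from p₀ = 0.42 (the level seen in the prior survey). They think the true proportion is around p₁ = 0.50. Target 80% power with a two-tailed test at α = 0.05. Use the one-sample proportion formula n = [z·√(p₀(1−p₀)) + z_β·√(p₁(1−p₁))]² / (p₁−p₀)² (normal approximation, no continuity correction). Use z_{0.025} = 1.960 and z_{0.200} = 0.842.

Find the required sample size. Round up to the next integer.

n = [z_{α/2}·√(p₀q₀) + z_β·√(p₁q₁)]² / (p₁ − p₀)²
  = [1.960·√(0.42·0.58) + 0.842·√(0.50·0.50)]² / (0.08)²
  = [1.960·0.4936 + 0.842·0.5000]² / 0.0064
  = [1.3884]² / 0.0064
  = 301.19
Round up → n = 302.

n = 302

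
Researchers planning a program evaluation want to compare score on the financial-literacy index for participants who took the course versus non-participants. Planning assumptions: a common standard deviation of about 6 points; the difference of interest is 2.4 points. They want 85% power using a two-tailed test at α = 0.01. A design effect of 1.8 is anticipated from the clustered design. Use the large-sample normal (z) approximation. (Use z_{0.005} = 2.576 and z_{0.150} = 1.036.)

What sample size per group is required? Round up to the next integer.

n = 294 per group

n = (z_{α/2} + z_β)² · (σ₁² + σ₂²) / δ²
  = (2.576 + 1.036)² · (2·6² = 72) / 2.4²
  = 13.0465 · 72 / 5.76
  = 163.08
Design effect: 1.8 × 163.08 = 293.55.
Round up → n = 294 per group.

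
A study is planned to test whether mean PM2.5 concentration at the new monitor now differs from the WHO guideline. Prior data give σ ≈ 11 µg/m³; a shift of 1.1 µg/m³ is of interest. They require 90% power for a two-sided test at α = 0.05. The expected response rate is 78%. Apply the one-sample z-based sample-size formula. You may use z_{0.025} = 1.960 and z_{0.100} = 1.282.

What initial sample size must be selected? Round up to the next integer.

n = (z_{α/2} + z_β)² · σ² / δ²
  = (1.960 + 1.282)² · 11² / 1.1²
  = 10.5106 · 121 / 1.21
  = 1051.06
Adjust for 78% response: 1051.06 / 0.78 = 1347.51.
Round up → n = 1348.

n = 1348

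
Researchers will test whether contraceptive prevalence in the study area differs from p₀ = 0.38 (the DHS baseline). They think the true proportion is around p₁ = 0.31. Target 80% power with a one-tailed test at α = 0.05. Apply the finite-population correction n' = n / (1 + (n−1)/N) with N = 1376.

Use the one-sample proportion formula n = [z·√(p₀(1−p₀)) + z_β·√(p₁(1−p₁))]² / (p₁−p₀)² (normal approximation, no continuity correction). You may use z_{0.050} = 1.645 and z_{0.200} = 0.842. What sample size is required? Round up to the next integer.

n = [z_α·√(p₀q₀) + z_β·√(p₁q₁)]² / (p₁ − p₀)²
  = [1.645·√(0.38·0.62) + 0.842·√(0.31·0.69)]² / (-0.07)²
  = [1.645·0.4854 + 0.842·0.4625]² / 0.0049
  = [1.1879]² / 0.0049
  = 287.97
Finite-population correction (N = 1376): 287.97 / (1 + (287.97 − 1)/1376) = 238.28.
Round up → n = 239.

n = 239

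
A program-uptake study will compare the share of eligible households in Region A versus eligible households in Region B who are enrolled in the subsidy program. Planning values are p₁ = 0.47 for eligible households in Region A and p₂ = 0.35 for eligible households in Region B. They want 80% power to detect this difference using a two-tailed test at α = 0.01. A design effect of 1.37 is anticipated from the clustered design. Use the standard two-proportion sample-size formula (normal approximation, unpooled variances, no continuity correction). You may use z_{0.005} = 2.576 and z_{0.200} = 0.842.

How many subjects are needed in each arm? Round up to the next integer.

n = 530 per group

n = (z_{α/2} + z_β)² · [p₁(1−p₁) + p₂(1−p₂)] / (p₁ − p₂)²
  = (2.576 + 0.842)² · (0.47·0.53 + 0.35·0.65) / (0.12)²
  = (3.418)² · (0.2491 + 0.2275) / 0.0144
  = 11.6827 · 0.4766 / 0.0144
  = 386.67
Design effect: 1.37 × 386.67 = 529.73.
Round up → n = 530 per group.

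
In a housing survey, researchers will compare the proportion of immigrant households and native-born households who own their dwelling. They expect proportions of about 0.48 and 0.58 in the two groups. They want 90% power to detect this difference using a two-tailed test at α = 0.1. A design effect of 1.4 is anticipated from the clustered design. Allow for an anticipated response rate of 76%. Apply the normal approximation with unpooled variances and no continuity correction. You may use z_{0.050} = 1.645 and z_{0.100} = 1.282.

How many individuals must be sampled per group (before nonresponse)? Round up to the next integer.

n = (z_{α/2} + z_β)² · [p₁(1−p₁) + p₂(1−p₂)] / (p₁ − p₂)²
  = (1.645 + 1.282)² · (0.48·0.52 + 0.58·0.42) / (-0.10)²
  = (2.927)² · (0.2496 + 0.2436) / 0.0100
  = 8.5673 · 0.4932 / 0.0100
  = 422.54
Design effect: 1.4 × 422.54 = 591.56.
Adjust for 76% response: 591.56 / 0.76 = 778.36.
Round up → n = 779 per group.

n = 779 per group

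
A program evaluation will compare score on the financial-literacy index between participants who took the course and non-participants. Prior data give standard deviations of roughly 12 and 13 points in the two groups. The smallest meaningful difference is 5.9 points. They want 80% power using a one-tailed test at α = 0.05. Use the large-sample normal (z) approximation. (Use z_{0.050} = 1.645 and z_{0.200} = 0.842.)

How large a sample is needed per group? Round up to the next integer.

n = 56 per group

n = (z_α + z_β)² · (σ₁² + σ₂²) / δ²
  = (1.645 + 0.842)² · (12² + 13² = 313) / 5.9²
  = 6.1852 · 313 / 34.81
  = 55.61
Round up → n = 56 per group.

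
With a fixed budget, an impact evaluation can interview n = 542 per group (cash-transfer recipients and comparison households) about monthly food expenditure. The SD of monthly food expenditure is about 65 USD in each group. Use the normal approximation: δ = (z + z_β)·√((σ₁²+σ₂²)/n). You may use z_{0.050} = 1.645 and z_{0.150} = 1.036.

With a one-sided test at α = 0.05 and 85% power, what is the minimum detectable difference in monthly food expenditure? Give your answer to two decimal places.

Minimum detectable difference ≈ 10.59 USD

δ = (z_α + z_β) · √((σ₁²+σ₂²)/n)
  = (1.645 + 1.036) · √(8450/542)
  = 2.681 · √15.5904
  = 2.681 · 3.9485
  = 10.5858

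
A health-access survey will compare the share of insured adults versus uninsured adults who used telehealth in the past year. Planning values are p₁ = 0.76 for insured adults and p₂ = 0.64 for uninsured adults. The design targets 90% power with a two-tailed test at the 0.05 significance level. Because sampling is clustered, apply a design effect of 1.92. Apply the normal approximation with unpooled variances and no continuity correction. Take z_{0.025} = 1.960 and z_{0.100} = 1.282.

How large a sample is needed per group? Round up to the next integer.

n = (z_{α/2} + z_β)² · [p₁(1−p₁) + p₂(1−p₂)] / (p₁ − p₂)²
  = (1.960 + 1.282)² · (0.76·0.24 + 0.64·0.36) / (0.12)²
  = (3.242)² · (0.1824 + 0.2304) / 0.0144
  = 10.5106 · 0.4128 / 0.0144
  = 301.30
Design effect: 1.92 × 301.30 = 578.50.
Round up → n = 579 per group.

n = 579 per group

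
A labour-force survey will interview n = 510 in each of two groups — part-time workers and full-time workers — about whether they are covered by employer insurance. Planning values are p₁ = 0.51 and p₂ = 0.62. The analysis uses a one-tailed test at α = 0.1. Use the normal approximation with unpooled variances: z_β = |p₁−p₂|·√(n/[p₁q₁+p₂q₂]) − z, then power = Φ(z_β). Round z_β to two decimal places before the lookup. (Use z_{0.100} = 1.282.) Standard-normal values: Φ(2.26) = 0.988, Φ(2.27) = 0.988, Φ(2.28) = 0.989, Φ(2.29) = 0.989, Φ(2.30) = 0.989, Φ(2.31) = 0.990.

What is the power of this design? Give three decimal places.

Power ≈ 0.989

z_β = |p₁−p₂|·√(n/[p₁q₁+p₂q₂]) − z_α
    = 0.11 · √(510/0.4855) − 1.282
    = 0.11 · 32.4109 − 1.282
    = 3.5652 − 1.282 = 2.2832 → 2.28
Power = Φ(2.28) = 0.989.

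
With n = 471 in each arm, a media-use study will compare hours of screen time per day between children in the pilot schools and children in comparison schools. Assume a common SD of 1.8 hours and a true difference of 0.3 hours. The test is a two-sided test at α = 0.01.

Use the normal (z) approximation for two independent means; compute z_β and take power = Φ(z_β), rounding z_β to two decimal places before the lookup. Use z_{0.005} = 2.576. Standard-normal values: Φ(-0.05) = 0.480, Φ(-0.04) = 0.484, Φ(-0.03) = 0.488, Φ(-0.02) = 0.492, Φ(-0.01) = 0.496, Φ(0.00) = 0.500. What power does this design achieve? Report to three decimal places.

z_β = δ·√(n/(σ₁²+σ₂²)) − z_{α/2}
    = 0.3 · √(471/6.48) − 2.576
    = 0.3 · 8.52556 − 2.576
    = 2.5577 − 2.576 = -0.0183 → -0.02
Power = Φ(-0.02) = 0.492.

Power ≈ 0.492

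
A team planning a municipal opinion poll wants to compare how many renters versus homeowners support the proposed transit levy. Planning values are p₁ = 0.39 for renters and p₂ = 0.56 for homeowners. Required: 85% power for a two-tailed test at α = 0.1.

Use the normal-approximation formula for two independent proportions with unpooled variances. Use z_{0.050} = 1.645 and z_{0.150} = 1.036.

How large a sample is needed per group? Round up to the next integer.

n = 121 per group

n = (z_{α/2} + z_β)² · [p₁(1−p₁) + p₂(1−p₂)] / (p₁ − p₂)²
  = (1.645 + 1.036)² · (0.39·0.61 + 0.56·0.44) / (-0.17)²
  = (2.681)² · (0.2379 + 0.2464) / 0.0289
  = 7.1878 · 0.4843 / 0.0289
  = 120.45
Round up → n = 121 per group.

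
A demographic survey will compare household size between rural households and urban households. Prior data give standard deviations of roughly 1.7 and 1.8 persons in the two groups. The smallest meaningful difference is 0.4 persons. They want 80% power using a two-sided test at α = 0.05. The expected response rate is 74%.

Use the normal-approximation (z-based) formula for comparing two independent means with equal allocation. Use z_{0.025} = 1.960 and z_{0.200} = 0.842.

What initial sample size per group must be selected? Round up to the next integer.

n = (z_{α/2} + z_β)² · (σ₁² + σ₂²) / δ²
  = (1.960 + 0.842)² · (1.7² + 1.8² = 6.13) / 0.4²
  = 7.8512 · 6.13 / 0.16
  = 300.80
Adjust for 74% response: 300.80 / 0.74 = 406.49.
Round up → n = 407 per group.

n = 407 per group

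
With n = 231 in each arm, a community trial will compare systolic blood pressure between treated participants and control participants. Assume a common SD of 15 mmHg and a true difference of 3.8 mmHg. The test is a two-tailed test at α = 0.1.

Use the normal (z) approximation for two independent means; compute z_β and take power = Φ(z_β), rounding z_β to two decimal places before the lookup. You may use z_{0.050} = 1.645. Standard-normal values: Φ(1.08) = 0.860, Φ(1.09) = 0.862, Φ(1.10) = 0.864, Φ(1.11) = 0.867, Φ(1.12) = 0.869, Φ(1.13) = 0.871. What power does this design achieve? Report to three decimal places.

z_β = δ·√(n/(σ₁²+σ₂²)) − z_{α/2}
    = 3.8 · √(231/450) − 1.645
    = 3.8 · 0.71647 − 1.645
    = 2.7226 − 1.645 = 1.0776 → 1.08
Power = Φ(1.08) = 0.860.

Power ≈ 0.860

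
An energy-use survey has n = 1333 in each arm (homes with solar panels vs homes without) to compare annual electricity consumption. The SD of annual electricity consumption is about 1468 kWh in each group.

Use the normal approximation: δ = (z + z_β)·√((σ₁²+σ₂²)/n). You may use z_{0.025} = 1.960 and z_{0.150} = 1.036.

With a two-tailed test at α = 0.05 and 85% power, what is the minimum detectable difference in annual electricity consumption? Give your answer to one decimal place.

δ = (z_{α/2} + z_β) · √((σ₁²+σ₂²)/n)
  = (1.960 + 1.036) · √(4310048/1333)
  = 2.996 · √3233.3
  = 2.996 · 56.8625
  = 170.3601

Minimum detectable difference ≈ 170.4 kWh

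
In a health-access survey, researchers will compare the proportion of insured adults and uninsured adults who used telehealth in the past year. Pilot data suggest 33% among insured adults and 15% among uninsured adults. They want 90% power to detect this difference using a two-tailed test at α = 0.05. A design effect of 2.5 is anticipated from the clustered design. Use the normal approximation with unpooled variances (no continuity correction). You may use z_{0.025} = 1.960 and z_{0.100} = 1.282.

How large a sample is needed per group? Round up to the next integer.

n = (z_{α/2} + z_β)² · [p₁(1−p₁) + p₂(1−p₂)] / (p₁ − p₂)²
  = (1.960 + 1.282)² · (0.33·0.67 + 0.15·0.85) / (0.18)²
  = (3.242)² · (0.2211 + 0.1275) / 0.0324
  = 10.5106 · 0.3486 / 0.0324
  = 113.09
Design effect: 2.5 × 113.09 = 282.71.
Round up → n = 283 per group.

n = 283 per group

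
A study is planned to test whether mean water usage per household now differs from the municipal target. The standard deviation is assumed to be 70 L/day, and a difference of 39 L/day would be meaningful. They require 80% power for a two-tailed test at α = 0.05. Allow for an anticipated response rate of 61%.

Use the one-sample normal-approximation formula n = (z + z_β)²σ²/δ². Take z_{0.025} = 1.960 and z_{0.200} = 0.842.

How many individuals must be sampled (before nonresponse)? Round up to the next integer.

n = 42

n = (z_{α/2} + z_β)² · σ² / δ²
  = (1.960 + 0.842)² · 70² / 39²
  = 7.8512 · 4900 / 1521
  = 25.29
Adjust for 61% response: 25.29 / 0.61 = 41.46.
Round up → n = 42.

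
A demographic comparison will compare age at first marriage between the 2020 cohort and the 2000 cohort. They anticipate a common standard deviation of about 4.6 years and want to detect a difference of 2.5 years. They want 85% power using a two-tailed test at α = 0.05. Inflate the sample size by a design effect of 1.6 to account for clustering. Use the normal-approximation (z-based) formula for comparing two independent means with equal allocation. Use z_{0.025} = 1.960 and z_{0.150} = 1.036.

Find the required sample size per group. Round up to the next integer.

n = 98 per group

n = (z_{α/2} + z_β)² · (σ₁² + σ₂²) / δ²
  = (1.960 + 1.036)² · (2·4.6² = 42.32) / 2.5²
  = 8.9760 · 42.32 / 6.25
  = 60.78
Design effect: 1.6 × 60.78 = 97.25.
Round up → n = 98 per group.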